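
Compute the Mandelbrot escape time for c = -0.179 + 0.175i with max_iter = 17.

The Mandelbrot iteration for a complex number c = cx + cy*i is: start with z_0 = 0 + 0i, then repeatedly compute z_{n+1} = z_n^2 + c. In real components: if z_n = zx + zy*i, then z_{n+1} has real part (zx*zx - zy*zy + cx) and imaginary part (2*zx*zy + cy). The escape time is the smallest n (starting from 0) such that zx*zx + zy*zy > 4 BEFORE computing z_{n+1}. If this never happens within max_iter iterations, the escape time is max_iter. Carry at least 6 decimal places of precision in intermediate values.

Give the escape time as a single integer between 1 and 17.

Answer: 17

Derivation:
z_0 = 0 + 0i, c = -0.1790 + 0.1750i
Iter 1: z = -0.1790 + 0.1750i, |z|^2 = 0.0627
Iter 2: z = -0.1776 + 0.1123i, |z|^2 = 0.0442
Iter 3: z = -0.1601 + 0.1351i, |z|^2 = 0.0439
Iter 4: z = -0.1716 + 0.1317i, |z|^2 = 0.0468
Iter 5: z = -0.1669 + 0.1298i, |z|^2 = 0.0447
Iter 6: z = -0.1680 + 0.1317i, |z|^2 = 0.0456
Iter 7: z = -0.1681 + 0.1308i, |z|^2 = 0.0454
Iter 8: z = -0.1678 + 0.1310i, |z|^2 = 0.0453
Iter 9: z = -0.1680 + 0.1310i, |z|^2 = 0.0454
Iter 10: z = -0.1679 + 0.1310i, |z|^2 = 0.0454
Iter 11: z = -0.1680 + 0.1310i, |z|^2 = 0.0454
Iter 12: z = -0.1680 + 0.1310i, |z|^2 = 0.0454
Iter 13: z = -0.1680 + 0.1310i, |z|^2 = 0.0454
Iter 14: z = -0.1680 + 0.1310i, |z|^2 = 0.0454
Iter 15: z = -0.1680 + 0.1310i, |z|^2 = 0.0454
Iter 16: z = -0.1680 + 0.1310i, |z|^2 = 0.0454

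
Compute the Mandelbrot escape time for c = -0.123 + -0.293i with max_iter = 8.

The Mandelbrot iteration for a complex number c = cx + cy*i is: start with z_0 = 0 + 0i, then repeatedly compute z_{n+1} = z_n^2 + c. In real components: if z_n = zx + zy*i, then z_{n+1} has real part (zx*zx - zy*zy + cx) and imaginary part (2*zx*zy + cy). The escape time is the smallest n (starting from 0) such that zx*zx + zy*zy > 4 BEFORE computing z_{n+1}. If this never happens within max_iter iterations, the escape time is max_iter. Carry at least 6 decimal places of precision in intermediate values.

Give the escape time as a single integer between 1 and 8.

z_0 = 0 + 0i, c = -0.1230 + -0.2930i
Iter 1: z = -0.1230 + -0.2930i, |z|^2 = 0.1010
Iter 2: z = -0.1937 + -0.2209i, |z|^2 = 0.0863
Iter 3: z = -0.1343 + -0.2074i, |z|^2 = 0.0610
Iter 4: z = -0.1480 + -0.2373i, |z|^2 = 0.0782
Iter 5: z = -0.1574 + -0.2228i, |z|^2 = 0.0744
Iter 6: z = -0.1478 + -0.2229i, |z|^2 = 0.0715
Iter 7: z = -0.1508 + -0.2271i, |z|^2 = 0.0743

Answer: 8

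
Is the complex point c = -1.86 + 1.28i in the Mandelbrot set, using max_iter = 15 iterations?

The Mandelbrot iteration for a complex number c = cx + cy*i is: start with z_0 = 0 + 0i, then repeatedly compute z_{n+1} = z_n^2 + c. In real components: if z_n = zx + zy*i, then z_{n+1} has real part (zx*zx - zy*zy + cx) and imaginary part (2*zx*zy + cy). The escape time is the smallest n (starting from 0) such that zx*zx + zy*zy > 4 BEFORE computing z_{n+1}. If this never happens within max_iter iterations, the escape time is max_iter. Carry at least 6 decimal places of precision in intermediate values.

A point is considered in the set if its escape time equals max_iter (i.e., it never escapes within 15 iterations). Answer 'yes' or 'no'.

Answer: no

Derivation:
z_0 = 0 + 0i, c = -1.8600 + 1.2800i
Iter 1: z = -1.8600 + 1.2800i, |z|^2 = 5.0980
Escaped at iteration 1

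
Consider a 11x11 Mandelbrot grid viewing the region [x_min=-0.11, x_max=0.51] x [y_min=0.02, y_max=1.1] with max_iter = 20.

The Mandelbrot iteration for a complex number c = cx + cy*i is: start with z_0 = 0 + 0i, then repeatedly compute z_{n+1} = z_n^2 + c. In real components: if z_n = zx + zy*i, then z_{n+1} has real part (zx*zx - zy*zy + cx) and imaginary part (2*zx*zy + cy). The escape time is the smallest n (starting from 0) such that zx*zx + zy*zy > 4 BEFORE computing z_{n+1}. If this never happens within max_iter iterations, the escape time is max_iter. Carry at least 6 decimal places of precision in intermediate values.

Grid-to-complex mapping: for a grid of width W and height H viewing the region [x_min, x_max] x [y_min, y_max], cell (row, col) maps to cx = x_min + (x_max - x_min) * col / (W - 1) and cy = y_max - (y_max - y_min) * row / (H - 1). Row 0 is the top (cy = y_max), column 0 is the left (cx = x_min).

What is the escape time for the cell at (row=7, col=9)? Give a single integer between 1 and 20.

Answer: 20

Derivation:
z_0 = 0 + 0i, c = 0.4480 + 0.3440i
Iter 1: z = 0.4480 + 0.3440i, |z|^2 = 0.3190
Iter 2: z = 0.5304 + 0.6522i, |z|^2 = 0.7067
Iter 3: z = 0.3039 + 1.0358i, |z|^2 = 1.1653
Iter 4: z = -0.5326 + 0.9736i, |z|^2 = 1.2315
Iter 5: z = -0.2162 + -0.6931i, |z|^2 = 0.5271
Iter 6: z = 0.0144 + 0.6436i, |z|^2 = 0.4145
Iter 7: z = 0.0339 + 0.3625i, |z|^2 = 0.1326
Iter 8: z = 0.3177 + 0.3686i, |z|^2 = 0.2368
Iter 9: z = 0.4131 + 0.5782i, |z|^2 = 0.5050
Iter 10: z = 0.2843 + 0.8217i, |z|^2 = 0.7560
Iter 11: z = -0.1464 + 0.8112i, |z|^2 = 0.6795
Iter 12: z = -0.1886 + 0.1065i, |z|^2 = 0.0469
Iter 13: z = 0.4722 + 0.3038i, |z|^2 = 0.3153
Iter 14: z = 0.5787 + 0.6310i, |z|^2 = 0.7330
Iter 15: z = 0.3848 + 1.0742i, |z|^2 = 1.3021
Iter 16: z = -0.5579 + 1.1707i, |z|^2 = 1.6818
Iter 17: z = -0.6112 + -0.9624i, |z|^2 = 1.2997
Iter 18: z = -0.1046 + 1.5204i, |z|^2 = 2.3225
Iter 19: z = -1.8527 + 0.0260i, |z|^2 = 3.4330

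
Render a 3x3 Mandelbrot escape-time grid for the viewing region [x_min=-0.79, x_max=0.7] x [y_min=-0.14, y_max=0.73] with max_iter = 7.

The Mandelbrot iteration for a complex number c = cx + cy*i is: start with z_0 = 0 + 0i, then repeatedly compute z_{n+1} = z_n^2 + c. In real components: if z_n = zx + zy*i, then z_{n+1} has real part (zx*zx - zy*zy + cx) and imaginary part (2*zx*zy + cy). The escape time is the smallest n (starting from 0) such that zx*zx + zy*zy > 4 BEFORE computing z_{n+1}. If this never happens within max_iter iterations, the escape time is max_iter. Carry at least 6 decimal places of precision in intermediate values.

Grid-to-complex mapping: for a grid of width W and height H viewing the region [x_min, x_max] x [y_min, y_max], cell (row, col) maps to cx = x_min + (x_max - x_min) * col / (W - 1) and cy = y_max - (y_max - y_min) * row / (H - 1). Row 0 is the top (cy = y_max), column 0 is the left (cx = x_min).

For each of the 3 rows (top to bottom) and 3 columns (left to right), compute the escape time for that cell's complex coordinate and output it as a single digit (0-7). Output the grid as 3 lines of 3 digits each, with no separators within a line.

(row=0, col=0): c = -0.7900 + 0.7300i → escape time 4
(row=0, col=1): c = -0.0450 + 0.7300i → escape time 7
(row=0, col=2): c = 0.7000 + 0.7300i → escape time 3
(row=1, col=0): c = -0.7900 + 0.2950i → escape time 7
(row=1, col=1): c = -0.0450 + 0.2950i → escape time 7
(row=1, col=2): c = 0.7000 + 0.2950i → escape time 3
(row=2, col=0): c = -0.7900 + -0.1400i → escape time 7
(row=2, col=1): c = -0.0450 + -0.1400i → escape time 7
(row=2, col=2): c = 0.7000 + -0.1400i → escape time 3

Answer: 473
773
773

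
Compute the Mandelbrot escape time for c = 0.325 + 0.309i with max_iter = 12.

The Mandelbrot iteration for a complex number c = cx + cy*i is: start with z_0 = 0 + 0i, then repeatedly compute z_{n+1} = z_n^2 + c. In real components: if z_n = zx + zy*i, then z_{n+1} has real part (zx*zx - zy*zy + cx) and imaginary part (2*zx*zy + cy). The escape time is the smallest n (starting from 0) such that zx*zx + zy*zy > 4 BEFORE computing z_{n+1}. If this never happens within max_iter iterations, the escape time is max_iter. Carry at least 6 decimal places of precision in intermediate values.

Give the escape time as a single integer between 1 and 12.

Answer: 12

Derivation:
z_0 = 0 + 0i, c = 0.3250 + 0.3090i
Iter 1: z = 0.3250 + 0.3090i, |z|^2 = 0.2011
Iter 2: z = 0.3351 + 0.5099i, |z|^2 = 0.3723
Iter 3: z = 0.1774 + 0.6507i, |z|^2 = 0.4549
Iter 4: z = -0.0670 + 0.5399i, |z|^2 = 0.2959
Iter 5: z = 0.0381 + 0.2367i, |z|^2 = 0.0575
Iter 6: z = 0.2704 + 0.3270i, |z|^2 = 0.1801
Iter 7: z = 0.2912 + 0.4859i, |z|^2 = 0.3209
Iter 8: z = 0.1737 + 0.5920i, |z|^2 = 0.3806
Iter 9: z = 0.0047 + 0.5147i, |z|^2 = 0.2649
Iter 10: z = 0.0601 + 0.3139i, |z|^2 = 0.1021
Iter 11: z = 0.2301 + 0.3467i, |z|^2 = 0.1732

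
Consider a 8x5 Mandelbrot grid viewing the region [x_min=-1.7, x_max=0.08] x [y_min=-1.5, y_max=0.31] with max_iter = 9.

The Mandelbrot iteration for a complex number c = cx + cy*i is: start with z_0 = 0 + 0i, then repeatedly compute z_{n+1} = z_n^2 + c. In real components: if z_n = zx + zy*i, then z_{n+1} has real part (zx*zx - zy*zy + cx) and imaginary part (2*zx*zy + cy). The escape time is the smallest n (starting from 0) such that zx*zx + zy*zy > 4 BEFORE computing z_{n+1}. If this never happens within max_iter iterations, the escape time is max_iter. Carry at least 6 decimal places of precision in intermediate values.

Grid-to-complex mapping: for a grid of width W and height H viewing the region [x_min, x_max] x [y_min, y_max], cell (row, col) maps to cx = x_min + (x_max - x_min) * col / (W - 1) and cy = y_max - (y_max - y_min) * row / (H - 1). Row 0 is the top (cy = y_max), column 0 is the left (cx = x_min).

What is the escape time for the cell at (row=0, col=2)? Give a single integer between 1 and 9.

z_0 = 0 + 0i, c = -1.1914 + 0.3100i
Iter 1: z = -1.1914 + 0.3100i, |z|^2 = 1.5156
Iter 2: z = 0.1320 + -0.4287i, |z|^2 = 0.2012
Iter 3: z = -1.3578 + 0.1968i, |z|^2 = 1.8823
Iter 4: z = 0.6134 + -0.2246i, |z|^2 = 0.4267
Iter 5: z = -0.8656 + 0.0345i, |z|^2 = 0.7505
Iter 6: z = -0.4434 + 0.2503i, |z|^2 = 0.2592
Iter 7: z = -1.0575 + 0.0881i, |z|^2 = 1.1260
Iter 8: z = -0.0809 + 0.1237i, |z|^2 = 0.0218

Answer: 9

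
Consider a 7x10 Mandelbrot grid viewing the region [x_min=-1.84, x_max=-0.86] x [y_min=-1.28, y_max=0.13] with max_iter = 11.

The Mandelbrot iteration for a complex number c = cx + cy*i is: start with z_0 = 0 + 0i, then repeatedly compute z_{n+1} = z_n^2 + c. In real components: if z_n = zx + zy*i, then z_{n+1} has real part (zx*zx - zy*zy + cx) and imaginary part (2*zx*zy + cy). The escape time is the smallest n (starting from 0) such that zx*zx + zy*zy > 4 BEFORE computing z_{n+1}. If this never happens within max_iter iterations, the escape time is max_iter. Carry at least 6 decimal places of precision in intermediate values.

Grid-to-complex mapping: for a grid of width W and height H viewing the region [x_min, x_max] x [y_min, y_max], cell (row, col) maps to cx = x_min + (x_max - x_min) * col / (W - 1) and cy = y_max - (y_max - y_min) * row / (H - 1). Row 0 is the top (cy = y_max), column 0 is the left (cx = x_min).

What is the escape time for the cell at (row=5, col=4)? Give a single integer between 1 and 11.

Answer: 3

Derivation:
z_0 = 0 + 0i, c = -1.1867 + -0.6533i
Iter 1: z = -1.1867 + -0.6533i, |z|^2 = 1.8350
Iter 2: z = -0.2053 + 0.8972i, |z|^2 = 0.8472
Iter 3: z = -1.9496 + -1.0218i, |z|^2 = 4.8448
Escaped at iteration 3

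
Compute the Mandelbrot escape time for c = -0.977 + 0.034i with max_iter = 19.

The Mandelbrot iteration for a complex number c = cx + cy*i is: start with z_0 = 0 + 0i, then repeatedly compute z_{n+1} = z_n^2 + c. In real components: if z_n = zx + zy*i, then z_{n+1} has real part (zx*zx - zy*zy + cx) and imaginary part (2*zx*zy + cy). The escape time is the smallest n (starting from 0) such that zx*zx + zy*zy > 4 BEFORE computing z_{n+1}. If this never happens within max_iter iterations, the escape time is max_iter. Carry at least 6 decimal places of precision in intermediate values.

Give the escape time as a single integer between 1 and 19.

z_0 = 0 + 0i, c = -0.9770 + 0.0340i
Iter 1: z = -0.9770 + 0.0340i, |z|^2 = 0.9557
Iter 2: z = -0.0236 + -0.0324i, |z|^2 = 0.0016
Iter 3: z = -0.9775 + 0.0355i, |z|^2 = 0.9568
Iter 4: z = -0.0228 + -0.0355i, |z|^2 = 0.0018
Iter 5: z = -0.9777 + 0.0356i, |z|^2 = 0.9572
Iter 6: z = -0.0223 + -0.0356i, |z|^2 = 0.0018
Iter 7: z = -0.9778 + 0.0356i, |z|^2 = 0.9573
Iter 8: z = -0.0222 + -0.0356i, |z|^2 = 0.0018
Iter 9: z = -0.9778 + 0.0356i, |z|^2 = 0.9573
Iter 10: z = -0.0222 + -0.0356i, |z|^2 = 0.0018
Iter 11: z = -0.9778 + 0.0356i, |z|^2 = 0.9573
Iter 12: z = -0.0222 + -0.0356i, |z|^2 = 0.0018
Iter 13: z = -0.9778 + 0.0356i, |z|^2 = 0.9573
Iter 14: z = -0.0222 + -0.0356i, |z|^2 = 0.0018
Iter 15: z = -0.9778 + 0.0356i, |z|^2 = 0.9573
Iter 16: z = -0.0222 + -0.0356i, |z|^2 = 0.0018
Iter 17: z = -0.9778 + 0.0356i, |z|^2 = 0.9573
Iter 18: z = -0.0222 + -0.0356i, |z|^2 = 0.0018

Answer: 19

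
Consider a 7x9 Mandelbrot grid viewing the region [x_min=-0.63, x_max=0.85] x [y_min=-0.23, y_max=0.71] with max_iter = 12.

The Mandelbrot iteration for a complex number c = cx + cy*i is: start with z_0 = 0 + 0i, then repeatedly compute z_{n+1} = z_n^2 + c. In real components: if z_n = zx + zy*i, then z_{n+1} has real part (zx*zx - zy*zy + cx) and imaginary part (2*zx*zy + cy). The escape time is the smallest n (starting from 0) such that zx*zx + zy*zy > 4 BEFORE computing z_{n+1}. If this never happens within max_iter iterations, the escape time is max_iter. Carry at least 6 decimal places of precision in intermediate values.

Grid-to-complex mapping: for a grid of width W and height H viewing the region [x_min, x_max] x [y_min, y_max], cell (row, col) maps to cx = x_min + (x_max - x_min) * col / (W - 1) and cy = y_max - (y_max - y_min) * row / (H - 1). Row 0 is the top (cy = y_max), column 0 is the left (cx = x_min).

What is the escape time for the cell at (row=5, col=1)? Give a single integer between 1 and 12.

z_0 = 0 + 0i, c = -0.3833 + 0.1225i
Iter 1: z = -0.3833 + 0.1225i, |z|^2 = 0.1620
Iter 2: z = -0.2514 + 0.0286i, |z|^2 = 0.0640
Iter 3: z = -0.3210 + 0.1081i, |z|^2 = 0.1147
Iter 4: z = -0.2920 + 0.0531i, |z|^2 = 0.0881
Iter 5: z = -0.3009 + 0.0915i, |z|^2 = 0.0989
Iter 6: z = -0.3012 + 0.0674i, |z|^2 = 0.0953
Iter 7: z = -0.2972 + 0.0819i, |z|^2 = 0.0950
Iter 8: z = -0.3017 + 0.0738i, |z|^2 = 0.0965
Iter 9: z = -0.2977 + 0.0779i, |z|^2 = 0.0947
Iter 10: z = -0.3008 + 0.0761i, |z|^2 = 0.0962
Iter 11: z = -0.2987 + 0.0767i, |z|^2 = 0.0951

Answer: 12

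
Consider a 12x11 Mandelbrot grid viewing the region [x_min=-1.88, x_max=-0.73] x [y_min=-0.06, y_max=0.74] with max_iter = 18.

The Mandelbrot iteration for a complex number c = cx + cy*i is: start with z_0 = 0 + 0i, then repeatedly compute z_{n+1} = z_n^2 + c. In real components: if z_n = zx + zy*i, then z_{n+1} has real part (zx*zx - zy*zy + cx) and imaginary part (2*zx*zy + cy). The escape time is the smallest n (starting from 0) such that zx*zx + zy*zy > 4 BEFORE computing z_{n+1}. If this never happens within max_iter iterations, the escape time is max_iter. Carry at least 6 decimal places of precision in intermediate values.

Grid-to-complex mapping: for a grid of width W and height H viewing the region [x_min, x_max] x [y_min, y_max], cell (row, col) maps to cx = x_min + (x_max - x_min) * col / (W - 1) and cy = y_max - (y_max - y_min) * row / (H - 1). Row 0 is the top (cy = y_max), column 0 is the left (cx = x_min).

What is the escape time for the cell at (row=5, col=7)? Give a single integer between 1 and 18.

z_0 = 0 + 0i, c = -1.1482 + 0.3400i
Iter 1: z = -1.1482 + 0.3400i, |z|^2 = 1.4339
Iter 2: z = 0.0545 + -0.4408i, |z|^2 = 0.1972
Iter 3: z = -1.3395 + 0.2919i, |z|^2 = 1.8794
Iter 4: z = 0.5608 + -0.4420i, |z|^2 = 0.5099
Iter 5: z = -1.0291 + -0.1558i, |z|^2 = 1.0833
Iter 6: z = -0.1134 + 0.6607i, |z|^2 = 0.4494
Iter 7: z = -1.5718 + 0.1901i, |z|^2 = 2.5067
Iter 8: z = 1.2862 + -0.2576i, |z|^2 = 1.7208
Iter 9: z = 0.4399 + -0.3227i, |z|^2 = 0.2976
Iter 10: z = -1.0588 + 0.0561i, |z|^2 = 1.1243
Iter 11: z = -0.0302 + 0.2211i, |z|^2 = 0.0498
Iter 12: z = -1.1962 + 0.3266i, |z|^2 = 1.5375
Iter 13: z = 0.1759 + -0.4414i, |z|^2 = 0.2258
Iter 14: z = -1.3121 + 0.1847i, |z|^2 = 1.7556
Iter 15: z = 0.5392 + -0.1446i, |z|^2 = 0.3117
Iter 16: z = -0.8783 + 0.1841i, |z|^2 = 0.8053
Iter 17: z = -0.4106 + 0.0167i, |z|^2 = 0.1689

Answer: 18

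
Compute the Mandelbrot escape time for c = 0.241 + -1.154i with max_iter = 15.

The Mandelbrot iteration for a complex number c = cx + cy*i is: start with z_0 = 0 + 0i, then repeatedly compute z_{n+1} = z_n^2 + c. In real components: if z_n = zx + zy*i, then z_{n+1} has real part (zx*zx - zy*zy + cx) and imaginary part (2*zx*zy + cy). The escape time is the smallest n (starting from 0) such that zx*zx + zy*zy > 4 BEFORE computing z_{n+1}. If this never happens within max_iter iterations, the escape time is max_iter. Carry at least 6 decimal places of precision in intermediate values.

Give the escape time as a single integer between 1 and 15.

z_0 = 0 + 0i, c = 0.2410 + -1.1540i
Iter 1: z = 0.2410 + -1.1540i, |z|^2 = 1.3898
Iter 2: z = -1.0326 + -1.7102i, |z|^2 = 3.9912
Iter 3: z = -1.6175 + 2.3781i, |z|^2 = 8.2717
Escaped at iteration 3

Answer: 3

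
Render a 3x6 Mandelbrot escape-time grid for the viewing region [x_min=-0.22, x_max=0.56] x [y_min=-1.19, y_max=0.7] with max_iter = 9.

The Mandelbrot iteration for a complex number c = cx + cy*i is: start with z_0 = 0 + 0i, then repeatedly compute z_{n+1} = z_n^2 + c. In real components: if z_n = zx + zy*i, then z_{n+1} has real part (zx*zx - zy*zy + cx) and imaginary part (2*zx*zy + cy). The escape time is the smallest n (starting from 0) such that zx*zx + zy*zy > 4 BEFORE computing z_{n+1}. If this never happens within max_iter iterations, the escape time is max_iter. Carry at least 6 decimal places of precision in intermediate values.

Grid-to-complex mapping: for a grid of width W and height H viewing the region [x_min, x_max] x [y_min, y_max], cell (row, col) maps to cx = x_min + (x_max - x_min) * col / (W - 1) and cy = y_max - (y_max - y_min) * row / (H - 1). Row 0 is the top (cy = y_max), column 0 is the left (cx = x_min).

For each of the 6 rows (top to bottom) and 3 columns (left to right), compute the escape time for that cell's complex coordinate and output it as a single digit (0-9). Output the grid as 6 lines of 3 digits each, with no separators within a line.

(row=0, col=0): c = -0.2200 + 0.7000i → escape time 9
(row=0, col=1): c = 0.1700 + 0.7000i → escape time 7
(row=0, col=2): c = 0.5600 + 0.7000i → escape time 3
(row=1, col=0): c = -0.2200 + 0.3220i → escape time 9
(row=1, col=1): c = 0.1700 + 0.3220i → escape time 9
(row=1, col=2): c = 0.5600 + 0.3220i → escape time 4
(row=2, col=0): c = -0.2200 + -0.0560i → escape time 9
(row=2, col=1): c = 0.1700 + -0.0560i → escape time 9
(row=2, col=2): c = 0.5600 + -0.0560i → escape time 4
(row=3, col=0): c = -0.2200 + -0.4340i → escape time 9
(row=3, col=1): c = 0.1700 + -0.4340i → escape time 9
(row=3, col=2): c = 0.5600 + -0.4340i → escape time 4
(row=4, col=0): c = -0.2200 + -0.8120i → escape time 9
(row=4, col=1): c = 0.1700 + -0.8120i → escape time 5
(row=4, col=2): c = 0.5600 + -0.8120i → escape time 3
(row=5, col=0): c = -0.2200 + -1.1900i → escape time 3
(row=5, col=1): c = 0.1700 + -1.1900i → escape time 2
(row=5, col=2): c = 0.5600 + -1.1900i → escape time 2

Answer: 973
994
994
994
953
322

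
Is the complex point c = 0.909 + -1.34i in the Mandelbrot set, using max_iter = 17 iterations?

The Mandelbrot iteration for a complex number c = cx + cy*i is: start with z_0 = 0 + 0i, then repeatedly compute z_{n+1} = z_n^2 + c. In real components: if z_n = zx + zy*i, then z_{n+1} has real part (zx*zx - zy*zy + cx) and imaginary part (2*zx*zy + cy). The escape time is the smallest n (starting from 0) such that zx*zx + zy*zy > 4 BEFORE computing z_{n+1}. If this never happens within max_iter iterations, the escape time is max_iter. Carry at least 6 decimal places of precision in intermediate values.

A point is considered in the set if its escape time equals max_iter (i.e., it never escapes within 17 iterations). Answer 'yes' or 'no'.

Answer: no

Derivation:
z_0 = 0 + 0i, c = 0.9090 + -1.3400i
Iter 1: z = 0.9090 + -1.3400i, |z|^2 = 2.6219
Iter 2: z = -0.0603 + -3.7761i, |z|^2 = 14.2627
Escaped at iteration 2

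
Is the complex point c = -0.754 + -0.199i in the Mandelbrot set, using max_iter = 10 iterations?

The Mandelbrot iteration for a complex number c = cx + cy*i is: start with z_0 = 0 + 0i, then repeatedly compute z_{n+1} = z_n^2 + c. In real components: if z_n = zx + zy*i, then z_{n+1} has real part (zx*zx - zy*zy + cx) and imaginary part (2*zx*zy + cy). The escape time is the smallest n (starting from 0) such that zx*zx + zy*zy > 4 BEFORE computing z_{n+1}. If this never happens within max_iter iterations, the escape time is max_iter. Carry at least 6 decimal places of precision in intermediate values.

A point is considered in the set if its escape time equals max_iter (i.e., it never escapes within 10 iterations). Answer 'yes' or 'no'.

z_0 = 0 + 0i, c = -0.7540 + -0.1990i
Iter 1: z = -0.7540 + -0.1990i, |z|^2 = 0.6081
Iter 2: z = -0.2251 + 0.1011i, |z|^2 = 0.0609
Iter 3: z = -0.7136 + -0.2445i, |z|^2 = 0.5689
Iter 4: z = -0.3046 + 0.1499i, |z|^2 = 0.1153
Iter 5: z = -0.6837 + -0.2904i, |z|^2 = 0.5517
Iter 6: z = -0.3709 + 0.1980i, |z|^2 = 0.1768
Iter 7: z = -0.6557 + -0.3459i, |z|^2 = 0.5495
Iter 8: z = -0.4437 + 0.2546i, |z|^2 = 0.2617
Iter 9: z = -0.6219 + -0.4249i, |z|^2 = 0.5673
Did not escape in 10 iterations → in set

Answer: yes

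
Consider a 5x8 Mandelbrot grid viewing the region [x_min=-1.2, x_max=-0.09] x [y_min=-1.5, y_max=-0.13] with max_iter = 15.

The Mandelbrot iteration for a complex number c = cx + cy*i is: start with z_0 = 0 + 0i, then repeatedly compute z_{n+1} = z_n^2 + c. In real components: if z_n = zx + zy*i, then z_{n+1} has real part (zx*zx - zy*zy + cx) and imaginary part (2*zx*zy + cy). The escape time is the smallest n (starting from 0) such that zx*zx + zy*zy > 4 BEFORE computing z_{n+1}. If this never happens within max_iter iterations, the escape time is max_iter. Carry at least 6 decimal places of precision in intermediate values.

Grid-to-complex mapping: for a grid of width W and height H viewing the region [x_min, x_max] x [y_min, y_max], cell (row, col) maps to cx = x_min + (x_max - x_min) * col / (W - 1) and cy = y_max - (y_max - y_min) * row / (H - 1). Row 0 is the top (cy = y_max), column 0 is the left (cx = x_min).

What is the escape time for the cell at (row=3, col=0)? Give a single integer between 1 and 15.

z_0 = 0 + 0i, c = -1.2000 + -0.7171i
Iter 1: z = -1.2000 + -0.7171i, |z|^2 = 1.9543
Iter 2: z = -0.2743 + 1.0040i, |z|^2 = 1.0833
Iter 3: z = -2.1328 + -1.2679i, |z|^2 = 6.1564
Escaped at iteration 3

Answer: 3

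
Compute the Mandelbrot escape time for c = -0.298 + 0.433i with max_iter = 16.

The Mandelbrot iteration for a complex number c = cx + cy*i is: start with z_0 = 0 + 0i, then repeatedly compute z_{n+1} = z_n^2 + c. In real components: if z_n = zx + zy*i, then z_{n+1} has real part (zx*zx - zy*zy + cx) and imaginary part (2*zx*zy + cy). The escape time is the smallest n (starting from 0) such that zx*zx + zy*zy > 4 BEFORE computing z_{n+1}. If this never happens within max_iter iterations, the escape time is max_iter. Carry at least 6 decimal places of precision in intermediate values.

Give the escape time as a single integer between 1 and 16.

z_0 = 0 + 0i, c = -0.2980 + 0.4330i
Iter 1: z = -0.2980 + 0.4330i, |z|^2 = 0.2763
Iter 2: z = -0.3967 + 0.1749i, |z|^2 = 0.1880
Iter 3: z = -0.1712 + 0.2942i, |z|^2 = 0.1159
Iter 4: z = -0.3552 + 0.3322i, |z|^2 = 0.2366
Iter 5: z = -0.2822 + 0.1970i, |z|^2 = 0.1184
Iter 6: z = -0.2572 + 0.3218i, |z|^2 = 0.1697
Iter 7: z = -0.3355 + 0.2675i, |z|^2 = 0.1841
Iter 8: z = -0.2570 + 0.2536i, |z|^2 = 0.1303
Iter 9: z = -0.2962 + 0.3027i, |z|^2 = 0.1794
Iter 10: z = -0.3019 + 0.2537i, |z|^2 = 0.1555
Iter 11: z = -0.2712 + 0.2799i, |z|^2 = 0.1519
Iter 12: z = -0.3027 + 0.2812i, |z|^2 = 0.1707
Iter 13: z = -0.2854 + 0.2627i, |z|^2 = 0.1505
Iter 14: z = -0.2856 + 0.2830i, |z|^2 = 0.1617
Iter 15: z = -0.2965 + 0.2714i, |z|^2 = 0.1616

Answer: 16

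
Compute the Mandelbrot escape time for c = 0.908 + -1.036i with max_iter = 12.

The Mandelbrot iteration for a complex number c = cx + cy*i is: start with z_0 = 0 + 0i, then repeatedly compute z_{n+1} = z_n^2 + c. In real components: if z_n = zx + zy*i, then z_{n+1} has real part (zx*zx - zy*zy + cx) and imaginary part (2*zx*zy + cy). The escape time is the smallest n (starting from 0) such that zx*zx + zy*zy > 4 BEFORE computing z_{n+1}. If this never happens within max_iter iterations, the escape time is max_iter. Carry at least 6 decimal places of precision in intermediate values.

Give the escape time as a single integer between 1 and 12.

z_0 = 0 + 0i, c = 0.9080 + -1.0360i
Iter 1: z = 0.9080 + -1.0360i, |z|^2 = 1.8978
Iter 2: z = 0.6592 + -2.9174i, |z|^2 = 8.9456
Escaped at iteration 2

Answer: 2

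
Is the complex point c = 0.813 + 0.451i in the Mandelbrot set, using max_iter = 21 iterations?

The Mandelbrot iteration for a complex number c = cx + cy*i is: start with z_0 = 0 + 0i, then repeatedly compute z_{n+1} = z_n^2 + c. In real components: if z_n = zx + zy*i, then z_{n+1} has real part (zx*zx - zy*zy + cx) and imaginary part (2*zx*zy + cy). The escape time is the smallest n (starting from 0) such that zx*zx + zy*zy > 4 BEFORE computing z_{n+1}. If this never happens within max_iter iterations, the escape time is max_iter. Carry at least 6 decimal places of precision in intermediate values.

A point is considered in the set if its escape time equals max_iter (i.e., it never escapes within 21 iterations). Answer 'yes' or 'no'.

z_0 = 0 + 0i, c = 0.8130 + 0.4510i
Iter 1: z = 0.8130 + 0.4510i, |z|^2 = 0.8644
Iter 2: z = 1.2706 + 1.1843i, |z|^2 = 3.0170
Iter 3: z = 1.0247 + 3.4605i, |z|^2 = 13.0253
Escaped at iteration 3

Answer: no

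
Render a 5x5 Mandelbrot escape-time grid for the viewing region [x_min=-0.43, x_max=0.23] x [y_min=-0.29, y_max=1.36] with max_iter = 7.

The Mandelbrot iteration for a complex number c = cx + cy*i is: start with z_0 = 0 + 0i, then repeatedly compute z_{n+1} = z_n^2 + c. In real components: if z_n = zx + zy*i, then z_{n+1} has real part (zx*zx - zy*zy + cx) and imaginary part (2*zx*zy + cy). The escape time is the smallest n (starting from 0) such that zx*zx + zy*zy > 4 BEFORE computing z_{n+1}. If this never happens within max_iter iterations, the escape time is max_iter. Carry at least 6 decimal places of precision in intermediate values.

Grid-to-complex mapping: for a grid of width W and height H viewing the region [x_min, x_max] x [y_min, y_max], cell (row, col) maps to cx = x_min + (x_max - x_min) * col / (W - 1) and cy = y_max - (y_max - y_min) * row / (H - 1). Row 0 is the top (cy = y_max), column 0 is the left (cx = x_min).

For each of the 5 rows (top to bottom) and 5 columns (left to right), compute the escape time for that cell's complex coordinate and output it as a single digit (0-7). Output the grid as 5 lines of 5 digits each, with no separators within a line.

(row=0, col=0): c = -0.4300 + 1.3600i → escape time 2
(row=0, col=1): c = -0.2650 + 1.3600i → escape time 2
(row=0, col=2): c = -0.1000 + 1.3600i → escape time 2
(row=0, col=3): c = 0.0650 + 1.3600i → escape time 2
(row=0, col=4): c = 0.2300 + 1.3600i → escape time 2
(row=1, col=0): c = -0.4300 + 0.9475i → escape time 4
(row=1, col=1): c = -0.2650 + 0.9475i → escape time 6
(row=1, col=2): c = -0.1000 + 0.9475i → escape time 7
(row=1, col=3): c = 0.0650 + 0.9475i → escape time 5
(row=1, col=4): c = 0.2300 + 0.9475i → escape time 4
(row=2, col=0): c = -0.4300 + 0.5350i → escape time 7
(row=2, col=1): c = -0.2650 + 0.5350i → escape time 7
(row=2, col=2): c = -0.1000 + 0.5350i → escape time 7
(row=2, col=3): c = 0.0650 + 0.5350i → escape time 7
(row=2, col=4): c = 0.2300 + 0.5350i → escape time 7
(row=3, col=0): c = -0.4300 + 0.1225i → escape time 7
(row=3, col=1): c = -0.2650 + 0.1225i → escape time 7
(row=3, col=2): c = -0.1000 + 0.1225i → escape time 7
(row=3, col=3): c = 0.0650 + 0.1225i → escape time 7
(row=3, col=4): c = 0.2300 + 0.1225i → escape time 7
(row=4, col=0): c = -0.4300 + -0.2900i → escape time 7
(row=4, col=1): c = -0.2650 + -0.2900i → escape time 7
(row=4, col=2): c = -0.1000 + -0.2900i → escape time 7
(row=4, col=3): c = 0.0650 + -0.2900i → escape time 7
(row=4, col=4): c = 0.2300 + -0.2900i → escape time 7

Answer: 22222
46754
77777
77777
77777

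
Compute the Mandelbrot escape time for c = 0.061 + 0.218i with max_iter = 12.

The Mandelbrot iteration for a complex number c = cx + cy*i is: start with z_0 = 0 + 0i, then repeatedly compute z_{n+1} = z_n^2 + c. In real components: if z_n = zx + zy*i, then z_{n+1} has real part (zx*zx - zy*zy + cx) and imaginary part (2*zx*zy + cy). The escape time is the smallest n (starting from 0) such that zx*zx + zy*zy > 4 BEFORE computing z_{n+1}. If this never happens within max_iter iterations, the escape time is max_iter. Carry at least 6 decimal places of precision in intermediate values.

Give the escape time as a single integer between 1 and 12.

z_0 = 0 + 0i, c = 0.0610 + 0.2180i
Iter 1: z = 0.0610 + 0.2180i, |z|^2 = 0.0512
Iter 2: z = 0.0172 + 0.2446i, |z|^2 = 0.0601
Iter 3: z = 0.0015 + 0.2264i, |z|^2 = 0.0513
Iter 4: z = 0.0097 + 0.2187i, |z|^2 = 0.0479
Iter 5: z = 0.0133 + 0.2223i, |z|^2 = 0.0496
Iter 6: z = 0.0118 + 0.2239i, |z|^2 = 0.0503
Iter 7: z = 0.0110 + 0.2233i, |z|^2 = 0.0500
Iter 8: z = 0.0113 + 0.2229i, |z|^2 = 0.0498
Iter 9: z = 0.0114 + 0.2230i, |z|^2 = 0.0499
Iter 10: z = 0.0114 + 0.2231i, |z|^2 = 0.0499
Iter 11: z = 0.0114 + 0.2231i, |z|^2 = 0.0499

Answer: 12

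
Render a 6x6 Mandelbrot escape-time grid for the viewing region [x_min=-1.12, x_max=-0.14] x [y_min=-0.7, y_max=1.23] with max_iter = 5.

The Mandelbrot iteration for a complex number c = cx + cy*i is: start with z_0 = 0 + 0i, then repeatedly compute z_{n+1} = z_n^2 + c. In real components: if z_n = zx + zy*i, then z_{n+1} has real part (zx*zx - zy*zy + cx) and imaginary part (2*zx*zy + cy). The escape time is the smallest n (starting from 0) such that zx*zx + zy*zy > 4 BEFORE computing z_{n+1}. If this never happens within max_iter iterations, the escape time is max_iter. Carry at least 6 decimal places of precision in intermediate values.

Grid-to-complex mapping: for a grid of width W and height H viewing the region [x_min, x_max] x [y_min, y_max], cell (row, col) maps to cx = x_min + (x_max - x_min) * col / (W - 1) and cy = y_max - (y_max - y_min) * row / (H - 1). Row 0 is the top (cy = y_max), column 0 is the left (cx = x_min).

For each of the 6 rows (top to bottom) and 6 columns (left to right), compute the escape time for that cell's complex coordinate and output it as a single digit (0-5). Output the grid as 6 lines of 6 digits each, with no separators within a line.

(row=0, col=0): c = -1.1200 + 1.2300i → escape time 2
(row=0, col=1): c = -0.9240 + 1.2300i → escape time 3
(row=0, col=2): c = -0.7280 + 1.2300i → escape time 3
(row=0, col=3): c = -0.5320 + 1.2300i → escape time 3
(row=0, col=4): c = -0.3360 + 1.2300i → escape time 3
(row=0, col=5): c = -0.1400 + 1.2300i → escape time 3
(row=1, col=0): c = -1.1200 + 0.8440i → escape time 3
(row=1, col=1): c = -0.9240 + 0.8440i → escape time 3
(row=1, col=2): c = -0.7280 + 0.8440i → escape time 4
(row=1, col=3): c = -0.5320 + 0.8440i → escape time 4
(row=1, col=4): c = -0.3360 + 0.8440i → escape time 5
(row=1, col=5): c = -0.1400 + 0.8440i → escape time 5
(row=2, col=0): c = -1.1200 + 0.4580i → escape time 5
(row=2, col=1): c = -0.9240 + 0.4580i → escape time 5
(row=2, col=2): c = -0.7280 + 0.4580i → escape time 5
(row=2, col=3): c = -0.5320 + 0.4580i → escape time 5
(row=2, col=4): c = -0.3360 + 0.4580i → escape time 5
(row=2, col=5): c = -0.1400 + 0.4580i → escape time 5
(row=3, col=0): c = -1.1200 + 0.0720i → escape time 5
(row=3, col=1): c = -0.9240 + 0.0720i → escape time 5
(row=3, col=2): c = -0.7280 + 0.0720i → escape time 5
(row=3, col=3): c = -0.5320 + 0.0720i → escape time 5
(row=3, col=4): c = -0.3360 + 0.0720i → escape time 5
(row=3, col=5): c = -0.1400 + 0.0720i → escape time 5
(row=4, col=0): c = -1.1200 + -0.3140i → escape time 5
(row=4, col=1): c = -0.9240 + -0.3140i → escape time 5
(row=4, col=2): c = -0.7280 + -0.3140i → escape time 5
(row=4, col=3): c = -0.5320 + -0.3140i → escape time 5
(row=4, col=4): c = -0.3360 + -0.3140i → escape time 5
(row=4, col=5): c = -0.1400 + -0.3140i → escape time 5
(row=5, col=0): c = -1.1200 + -0.7000i → escape time 3
(row=5, col=1): c = -0.9240 + -0.7000i → escape time 4
(row=5, col=2): c = -0.7280 + -0.7000i → escape time 5
(row=5, col=3): c = -0.5320 + -0.7000i → escape time 5
(row=5, col=4): c = -0.3360 + -0.7000i → escape time 5
(row=5, col=5): c = -0.1400 + -0.7000i → escape time 5

Answer: 233333
334455
555555
555555
555555
345555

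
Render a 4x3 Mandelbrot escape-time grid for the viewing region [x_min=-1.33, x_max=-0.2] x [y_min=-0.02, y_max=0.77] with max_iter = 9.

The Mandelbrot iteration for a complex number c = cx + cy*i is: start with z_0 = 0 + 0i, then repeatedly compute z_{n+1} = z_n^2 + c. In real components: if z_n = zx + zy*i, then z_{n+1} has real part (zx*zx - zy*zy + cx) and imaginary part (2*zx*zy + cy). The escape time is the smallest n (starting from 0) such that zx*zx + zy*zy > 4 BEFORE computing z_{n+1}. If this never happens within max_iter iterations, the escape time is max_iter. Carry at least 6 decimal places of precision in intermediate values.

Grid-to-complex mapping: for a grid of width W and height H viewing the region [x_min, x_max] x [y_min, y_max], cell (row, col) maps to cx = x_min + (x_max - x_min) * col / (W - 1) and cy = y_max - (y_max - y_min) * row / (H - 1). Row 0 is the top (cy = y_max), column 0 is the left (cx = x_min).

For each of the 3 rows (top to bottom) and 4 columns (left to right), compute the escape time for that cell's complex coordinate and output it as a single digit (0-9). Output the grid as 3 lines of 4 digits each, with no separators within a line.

(row=0, col=0): c = -1.3300 + 0.7700i → escape time 3
(row=0, col=1): c = -0.9533 + 0.7700i → escape time 4
(row=0, col=2): c = -0.5767 + 0.7700i → escape time 5
(row=0, col=3): c = -0.2000 + 0.7700i → escape time 9
(row=1, col=0): c = -1.3300 + 0.3750i → escape time 6
(row=1, col=1): c = -0.9533 + 0.3750i → escape time 7
(row=1, col=2): c = -0.5767 + 0.3750i → escape time 9
(row=1, col=3): c = -0.2000 + 0.3750i → escape time 9
(row=2, col=0): c = -1.3300 + -0.0200i → escape time 9
(row=2, col=1): c = -0.9533 + -0.0200i → escape time 9
(row=2, col=2): c = -0.5767 + -0.0200i → escape time 9
(row=2, col=3): c = -0.2000 + -0.0200i → escape time 9

Answer: 3459
6799
9999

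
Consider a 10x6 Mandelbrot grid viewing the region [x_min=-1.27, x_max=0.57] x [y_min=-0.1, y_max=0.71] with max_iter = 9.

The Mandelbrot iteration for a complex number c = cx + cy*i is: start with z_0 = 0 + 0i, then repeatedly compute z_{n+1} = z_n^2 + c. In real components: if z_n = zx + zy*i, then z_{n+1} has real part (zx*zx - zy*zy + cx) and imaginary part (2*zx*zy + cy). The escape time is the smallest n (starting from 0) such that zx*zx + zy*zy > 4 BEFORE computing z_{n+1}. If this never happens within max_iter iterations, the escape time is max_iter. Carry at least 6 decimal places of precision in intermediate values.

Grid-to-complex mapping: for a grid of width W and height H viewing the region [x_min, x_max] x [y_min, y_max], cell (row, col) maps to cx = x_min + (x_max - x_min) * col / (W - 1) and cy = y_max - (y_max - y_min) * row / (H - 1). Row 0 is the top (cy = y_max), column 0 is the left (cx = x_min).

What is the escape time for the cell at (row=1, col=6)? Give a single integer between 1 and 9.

Answer: 9

Derivation:
z_0 = 0 + 0i, c = -0.0433 + 0.5480i
Iter 1: z = -0.0433 + 0.5480i, |z|^2 = 0.3022
Iter 2: z = -0.3418 + 0.5005i, |z|^2 = 0.3673
Iter 3: z = -0.1770 + 0.2059i, |z|^2 = 0.0737
Iter 4: z = -0.0544 + 0.4751i, |z|^2 = 0.2287
Iter 5: z = -0.2661 + 0.4963i, |z|^2 = 0.3171
Iter 6: z = -0.2189 + 0.2839i, |z|^2 = 0.1285
Iter 7: z = -0.0760 + 0.4237i, |z|^2 = 0.1853
Iter 8: z = -0.2171 + 0.4836i, |z|^2 = 0.2810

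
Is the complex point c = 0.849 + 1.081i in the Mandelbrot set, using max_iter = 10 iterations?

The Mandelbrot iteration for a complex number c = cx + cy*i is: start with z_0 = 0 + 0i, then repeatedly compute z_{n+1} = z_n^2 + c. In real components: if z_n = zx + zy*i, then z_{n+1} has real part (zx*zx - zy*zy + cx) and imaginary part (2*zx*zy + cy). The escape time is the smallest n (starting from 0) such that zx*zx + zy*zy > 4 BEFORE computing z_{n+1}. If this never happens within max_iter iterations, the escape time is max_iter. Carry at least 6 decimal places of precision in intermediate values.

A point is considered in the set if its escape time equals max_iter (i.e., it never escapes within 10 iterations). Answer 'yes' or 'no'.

z_0 = 0 + 0i, c = 0.8490 + 1.0810i
Iter 1: z = 0.8490 + 1.0810i, |z|^2 = 1.8894
Iter 2: z = 0.4012 + 2.9165i, |z|^2 = 8.6672
Escaped at iteration 2

Answer: no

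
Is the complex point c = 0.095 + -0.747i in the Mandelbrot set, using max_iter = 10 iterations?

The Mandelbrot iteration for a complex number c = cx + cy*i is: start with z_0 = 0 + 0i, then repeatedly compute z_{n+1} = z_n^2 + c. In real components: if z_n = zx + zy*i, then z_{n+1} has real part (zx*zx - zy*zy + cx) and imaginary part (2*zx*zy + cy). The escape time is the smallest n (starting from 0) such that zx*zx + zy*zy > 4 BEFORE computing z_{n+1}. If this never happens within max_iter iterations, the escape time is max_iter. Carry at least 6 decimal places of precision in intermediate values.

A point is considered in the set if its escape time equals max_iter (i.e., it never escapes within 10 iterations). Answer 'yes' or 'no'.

z_0 = 0 + 0i, c = 0.0950 + -0.7470i
Iter 1: z = 0.0950 + -0.7470i, |z|^2 = 0.5670
Iter 2: z = -0.4540 + -0.8889i, |z|^2 = 0.9963
Iter 3: z = -0.4891 + 0.0601i, |z|^2 = 0.2428
Iter 4: z = 0.3306 + -0.8058i, |z|^2 = 0.7586
Iter 5: z = -0.4450 + -1.2798i, |z|^2 = 1.8359
Iter 6: z = -1.3448 + 0.3921i, |z|^2 = 1.9623
Iter 7: z = 1.7498 + -1.8016i, |z|^2 = 6.3078
Escaped at iteration 7

Answer: no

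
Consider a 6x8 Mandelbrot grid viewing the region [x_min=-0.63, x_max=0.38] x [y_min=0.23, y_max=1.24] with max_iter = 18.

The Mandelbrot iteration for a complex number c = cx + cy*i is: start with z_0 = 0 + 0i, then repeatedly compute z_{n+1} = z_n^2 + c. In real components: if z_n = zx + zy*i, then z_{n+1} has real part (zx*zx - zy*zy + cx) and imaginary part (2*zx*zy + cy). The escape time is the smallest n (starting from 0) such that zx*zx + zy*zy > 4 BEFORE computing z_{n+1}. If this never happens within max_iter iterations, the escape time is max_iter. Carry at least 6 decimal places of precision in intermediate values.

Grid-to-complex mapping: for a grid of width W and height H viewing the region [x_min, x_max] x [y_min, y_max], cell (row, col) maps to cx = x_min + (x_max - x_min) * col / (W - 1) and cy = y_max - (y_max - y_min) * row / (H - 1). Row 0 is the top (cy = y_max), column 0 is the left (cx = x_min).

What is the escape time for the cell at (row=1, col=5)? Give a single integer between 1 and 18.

Answer: 2

Derivation:
z_0 = 0 + 0i, c = 0.3800 + 1.0957i
Iter 1: z = 0.3800 + 1.0957i, |z|^2 = 1.3450
Iter 2: z = -0.6762 + 1.9285i, |z|^2 = 4.1762
Escaped at iteration 2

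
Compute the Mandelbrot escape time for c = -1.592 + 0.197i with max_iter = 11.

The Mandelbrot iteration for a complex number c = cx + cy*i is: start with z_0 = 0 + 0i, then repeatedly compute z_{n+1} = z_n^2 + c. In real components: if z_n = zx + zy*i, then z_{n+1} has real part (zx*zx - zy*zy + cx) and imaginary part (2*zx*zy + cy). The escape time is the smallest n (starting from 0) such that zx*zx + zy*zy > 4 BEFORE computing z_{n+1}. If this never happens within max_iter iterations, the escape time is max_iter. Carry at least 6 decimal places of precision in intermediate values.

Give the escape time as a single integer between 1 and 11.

z_0 = 0 + 0i, c = -1.5920 + 0.1970i
Iter 1: z = -1.5920 + 0.1970i, |z|^2 = 2.5733
Iter 2: z = 0.9037 + -0.4302i, |z|^2 = 1.0017
Iter 3: z = -0.9605 + -0.5806i, |z|^2 = 1.2597
Iter 4: z = -1.0065 + 1.3123i, |z|^2 = 2.7353
Iter 5: z = -2.3012 + -2.4447i, |z|^2 = 11.2722
Escaped at iteration 5

Answer: 5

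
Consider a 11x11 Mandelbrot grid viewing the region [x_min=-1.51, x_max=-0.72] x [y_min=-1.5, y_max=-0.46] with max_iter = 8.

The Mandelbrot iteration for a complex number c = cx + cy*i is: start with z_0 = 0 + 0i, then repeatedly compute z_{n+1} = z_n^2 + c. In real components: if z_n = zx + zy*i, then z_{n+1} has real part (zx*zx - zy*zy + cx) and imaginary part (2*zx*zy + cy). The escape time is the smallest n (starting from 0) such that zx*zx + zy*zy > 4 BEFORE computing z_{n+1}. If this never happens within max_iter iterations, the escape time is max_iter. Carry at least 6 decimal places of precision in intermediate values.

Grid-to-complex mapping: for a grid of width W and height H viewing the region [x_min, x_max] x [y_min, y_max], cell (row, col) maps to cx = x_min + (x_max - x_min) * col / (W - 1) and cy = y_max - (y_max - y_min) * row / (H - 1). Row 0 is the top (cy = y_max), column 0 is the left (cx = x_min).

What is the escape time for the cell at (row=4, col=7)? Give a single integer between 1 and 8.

Answer: 3

Derivation:
z_0 = 0 + 0i, c = -0.9570 + -0.8760i
Iter 1: z = -0.9570 + -0.8760i, |z|^2 = 1.6832
Iter 2: z = -0.8085 + 0.8007i, |z|^2 = 1.2948
Iter 3: z = -0.9443 + -2.1707i, |z|^2 = 5.6038
Escaped at iteration 3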